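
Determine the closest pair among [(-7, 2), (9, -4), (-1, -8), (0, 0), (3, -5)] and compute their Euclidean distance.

Computing all pairwise distances among 5 points:

d((-7, 2), (9, -4)) = 17.088
d((-7, 2), (-1, -8)) = 11.6619
d((-7, 2), (0, 0)) = 7.2801
d((-7, 2), (3, -5)) = 12.2066
d((9, -4), (-1, -8)) = 10.7703
d((9, -4), (0, 0)) = 9.8489
d((9, -4), (3, -5)) = 6.0828
d((-1, -8), (0, 0)) = 8.0623
d((-1, -8), (3, -5)) = 5.0 <-- minimum
d((0, 0), (3, -5)) = 5.831

Closest pair: (-1, -8) and (3, -5) with distance 5.0

The closest pair is (-1, -8) and (3, -5) with Euclidean distance 5.0. For 5 points, brute-force pairwise comparison is shown above. For large n, the divide-and-conquer algorithm (sort by x, recurse on halves, check the dividing strip) achieves O(n log n).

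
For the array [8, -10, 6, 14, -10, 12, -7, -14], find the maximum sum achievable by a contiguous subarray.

Using Kadane's algorithm on [8, -10, 6, 14, -10, 12, -7, -14]:

Scanning through the array:
Position 1 (value -10): max_ending_here = -2, max_so_far = 8
Position 2 (value 6): max_ending_here = 6, max_so_far = 8
Position 3 (value 14): max_ending_here = 20, max_so_far = 20
Position 4 (value -10): max_ending_here = 10, max_so_far = 20
Position 5 (value 12): max_ending_here = 22, max_so_far = 22
Position 6 (value -7): max_ending_here = 15, max_so_far = 22
Position 7 (value -14): max_ending_here = 1, max_so_far = 22

Maximum subarray: [6, 14, -10, 12]
Maximum sum: 22

The maximum subarray is [6, 14, -10, 12] with sum 22. This subarray runs from index 2 to index 5.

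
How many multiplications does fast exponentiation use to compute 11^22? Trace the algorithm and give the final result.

Computing 11^22 by squaring (build up from 11^1; each line after the first costs one multiplication):

11^1 = 11
11^2 = (11^1)^2 = 11^2 = 121
11^4 = (11^2)^2 = 121^2 = 14641
11^5 = 11 * 11^4 = 11 * 14641 = 161051
11^10 = (11^5)^2 = 161051^2 = 25937424601
11^11 = 11 * 11^10 = 11 * 25937424601 = 285311670611
11^22 = (11^11)^2 = 285311670611^2 = 81402749386839761113321

Result: 81402749386839761113321
Multiplications needed: 6 (6 lines after 11^1)

11^22 = 81402749386839761113321. Using exponentiation by squaring, this requires 6 multiplications. The key idea: if the exponent is even, square the half-power; if odd, multiply by the base once.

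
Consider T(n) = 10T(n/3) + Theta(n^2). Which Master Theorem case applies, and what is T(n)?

Master Theorem for T(n) = 10T(n/3) + O(n^2):

a = 10, b = 3, c = 2
log_b(a) = log_3(10) = 2.0959

Case 1: c = 2 < log_3(10) = 2.0959
T(n) = O(n^(log_3 10))

For T(n) = 10T(n/3) + O(n^2): log_3(10) = 2.0959. This is Case 1 of the Master Theorem (c < log_b(a), work dominated by leaves), giving O(n^(log_3 10)).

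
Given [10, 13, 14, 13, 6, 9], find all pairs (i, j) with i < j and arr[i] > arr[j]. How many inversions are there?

Finding inversions in [10, 13, 14, 13, 6, 9]:

(0, 4): arr[0]=10 > arr[4]=6
(0, 5): arr[0]=10 > arr[5]=9
(1, 4): arr[1]=13 > arr[4]=6
(1, 5): arr[1]=13 > arr[5]=9
(2, 3): arr[2]=14 > arr[3]=13
(2, 4): arr[2]=14 > arr[4]=6
(2, 5): arr[2]=14 > arr[5]=9
(3, 4): arr[3]=13 > arr[4]=6
(3, 5): arr[3]=13 > arr[5]=9

Total inversions: 9

The array has 9 inversion(s): (0,4), (0,5), (1,4), (1,5), (2,3), (2,4), (2,5), (3,4), (3,5). Each pair (i,j) satisfies i < j and arr[i] > arr[j].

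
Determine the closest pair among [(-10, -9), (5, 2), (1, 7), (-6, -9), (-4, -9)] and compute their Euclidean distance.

Computing all pairwise distances among 5 points:

d((-10, -9), (5, 2)) = 18.6011
d((-10, -9), (1, 7)) = 19.4165
d((-10, -9), (-6, -9)) = 4.0
d((-10, -9), (-4, -9)) = 6.0
d((5, 2), (1, 7)) = 6.4031
d((5, 2), (-6, -9)) = 15.5563
d((5, 2), (-4, -9)) = 14.2127
d((1, 7), (-6, -9)) = 17.4642
d((1, 7), (-4, -9)) = 16.7631
d((-6, -9), (-4, -9)) = 2.0 <-- minimum

Closest pair: (-6, -9) and (-4, -9) with distance 2.0

The closest pair is (-6, -9) and (-4, -9) with Euclidean distance 2.0. For 5 points, brute-force pairwise comparison is shown above. For large n, the divide-and-conquer algorithm (sort by x, recurse on halves, check the dividing strip) achieves O(n log n).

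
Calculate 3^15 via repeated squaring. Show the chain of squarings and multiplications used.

Computing 3^15 by squaring (build up from 3^1; each line after the first costs one multiplication):

3^1 = 3
3^2 = (3^1)^2 = 3^2 = 9
3^3 = 3 * 3^2 = 3 * 9 = 27
3^6 = (3^3)^2 = 27^2 = 729
3^7 = 3 * 3^6 = 3 * 729 = 2187
3^14 = (3^7)^2 = 2187^2 = 4782969
3^15 = 3 * 3^14 = 3 * 4782969 = 14348907

Result: 14348907
Multiplications needed: 6 (6 lines after 3^1)

3^15 = 14348907. Using exponentiation by squaring, this requires 6 multiplications. The key idea: if the exponent is even, square the half-power; if odd, multiply by the base once.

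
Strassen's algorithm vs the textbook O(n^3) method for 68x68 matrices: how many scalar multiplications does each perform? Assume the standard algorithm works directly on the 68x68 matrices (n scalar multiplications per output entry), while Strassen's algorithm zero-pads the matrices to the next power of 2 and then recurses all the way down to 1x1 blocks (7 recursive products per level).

Matrix multiplication for 68x68 matrices:

Strassen's algorithm requires power-of-2 dimensions. Pad 68x68 to 128x128 (next power of 2).

Standard algorithm: 68^3 = 314432 multiplications
Strassen's algorithm: 7^(log2(128)) = 7^7 = 823543 multiplications
Difference: 314432 - 823543 = -509111 (Strassen uses MORE here due to padding overhead — for small or just-over-power-of-2 n, padding can outweigh the per-level savings)

Standard: 314432 multiplications (68^3). Strassen: 823543 multiplications (7^7, after padding to 128x128). Strassen reduces 8 recursive multiplications to 7 at each level.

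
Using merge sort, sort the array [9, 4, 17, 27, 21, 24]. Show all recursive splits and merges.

Merge sort trace:

Split: [9, 4, 17, 27, 21, 24] -> [9, 4, 17] and [27, 21, 24]
  Split: [9, 4, 17] -> [9] and [4, 17]
    Split: [4, 17] -> [4] and [17]
    Merge: [4] + [17] -> [4, 17]
  Merge: [9] + [4, 17] -> [4, 9, 17]
  Split: [27, 21, 24] -> [27] and [21, 24]
    Split: [21, 24] -> [21] and [24]
    Merge: [21] + [24] -> [21, 24]
  Merge: [27] + [21, 24] -> [21, 24, 27]
Merge: [4, 9, 17] + [21, 24, 27] -> [4, 9, 17, 21, 24, 27]

Final sorted array: [4, 9, 17, 21, 24, 27]

The merge sort proceeds by recursively splitting the array and merging sorted halves.
After all merges, the sorted array is [4, 9, 17, 21, 24, 27].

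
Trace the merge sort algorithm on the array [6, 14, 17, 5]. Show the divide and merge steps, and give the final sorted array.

Merge sort trace:

Split: [6, 14, 17, 5] -> [6, 14] and [17, 5]
  Split: [6, 14] -> [6] and [14]
  Merge: [6] + [14] -> [6, 14]
  Split: [17, 5] -> [17] and [5]
  Merge: [17] + [5] -> [5, 17]
Merge: [6, 14] + [5, 17] -> [5, 6, 14, 17]

Final sorted array: [5, 6, 14, 17]

The merge sort proceeds by recursively splitting the array and merging sorted halves.
After all merges, the sorted array is [5, 6, 14, 17].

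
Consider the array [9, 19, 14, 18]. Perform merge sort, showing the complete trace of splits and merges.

Merge sort trace:

Split: [9, 19, 14, 18] -> [9, 19] and [14, 18]
  Split: [9, 19] -> [9] and [19]
  Merge: [9] + [19] -> [9, 19]
  Split: [14, 18] -> [14] and [18]
  Merge: [14] + [18] -> [14, 18]
Merge: [9, 19] + [14, 18] -> [9, 14, 18, 19]

Final sorted array: [9, 14, 18, 19]

The merge sort proceeds by recursively splitting the array and merging sorted halves.
After all merges, the sorted array is [9, 14, 18, 19].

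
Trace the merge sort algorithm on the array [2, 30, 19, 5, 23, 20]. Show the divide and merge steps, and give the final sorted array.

Merge sort trace:

Split: [2, 30, 19, 5, 23, 20] -> [2, 30, 19] and [5, 23, 20]
  Split: [2, 30, 19] -> [2] and [30, 19]
    Split: [30, 19] -> [30] and [19]
    Merge: [30] + [19] -> [19, 30]
  Merge: [2] + [19, 30] -> [2, 19, 30]
  Split: [5, 23, 20] -> [5] and [23, 20]
    Split: [23, 20] -> [23] and [20]
    Merge: [23] + [20] -> [20, 23]
  Merge: [5] + [20, 23] -> [5, 20, 23]
Merge: [2, 19, 30] + [5, 20, 23] -> [2, 5, 19, 20, 23, 30]

Final sorted array: [2, 5, 19, 20, 23, 30]

The merge sort proceeds by recursively splitting the array and merging sorted halves.
After all merges, the sorted array is [2, 5, 19, 20, 23, 30].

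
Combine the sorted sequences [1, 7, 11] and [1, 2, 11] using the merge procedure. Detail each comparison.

Merging process:

Compare 1 vs 1: take 1 from left. Merged: [1]
Compare 7 vs 1: take 1 from right. Merged: [1, 1]
Compare 7 vs 2: take 2 from right. Merged: [1, 1, 2]
Compare 7 vs 11: take 7 from left. Merged: [1, 1, 2, 7]
Compare 11 vs 11: take 11 from left. Merged: [1, 1, 2, 7, 11]
Append remaining from right: [11]. Merged: [1, 1, 2, 7, 11, 11]

Final merged array: [1, 1, 2, 7, 11, 11]
Total comparisons: 5

The merged array is [1, 1, 2, 7, 11, 11], requiring 5 comparisons. The merge step runs in O(n) time where n is the total number of elements.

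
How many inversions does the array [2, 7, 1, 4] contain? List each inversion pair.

Finding inversions in [2, 7, 1, 4]:

(0, 2): arr[0]=2 > arr[2]=1
(1, 2): arr[1]=7 > arr[2]=1
(1, 3): arr[1]=7 > arr[3]=4

Total inversions: 3

The array has 3 inversion(s): (0,2), (1,2), (1,3). Each pair (i,j) satisfies i < j and arr[i] > arr[j].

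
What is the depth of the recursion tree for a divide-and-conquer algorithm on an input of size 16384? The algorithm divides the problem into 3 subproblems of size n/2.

For divide and conquer with division factor 2:

Problem sizes at each level:
Level 0: 16384
Level 1: 8192
Level 2: 4096
Level 3: 2048
Level 4: 1024
Level 5: 512
Level 6: 256
Level 7: 128
Level 8: 64
Level 9: 32
Level 10: 16
Level 11: 8
Level 12: 4
Level 13: 2
Level 14: 1

The root is level 0 and the size-1 base case is level 14 (the tree spans levels 0 through 14, i.e. 15 levels counting the root), so the depth is the number of divisions: log_2(16384) = 14

The recursion tree depth is log_2(16384) = 14. At each level, the problem size is divided by 2, so it takes 14 divisions to reduce to a base case of size 1. The algorithm makes 3 recursive calls at each level.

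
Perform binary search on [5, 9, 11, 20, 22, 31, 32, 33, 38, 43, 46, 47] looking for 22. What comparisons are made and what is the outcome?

Binary search for 22 in [5, 9, 11, 20, 22, 31, 32, 33, 38, 43, 46, 47]:

lo=0, hi=11, mid=5, arr[mid]=31 -> 31 > 22, search left half
lo=0, hi=4, mid=2, arr[mid]=11 -> 11 < 22, search right half
lo=3, hi=4, mid=3, arr[mid]=20 -> 20 < 22, search right half
lo=4, hi=4, mid=4, arr[mid]=22 -> Found target at index 4!

Binary search finds 22 at index 4 after 4 comparisons. The search repeatedly halves the search space by comparing with the middle element.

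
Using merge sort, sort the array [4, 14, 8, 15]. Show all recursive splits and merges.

Merge sort trace:

Split: [4, 14, 8, 15] -> [4, 14] and [8, 15]
  Split: [4, 14] -> [4] and [14]
  Merge: [4] + [14] -> [4, 14]
  Split: [8, 15] -> [8] and [15]
  Merge: [8] + [15] -> [8, 15]
Merge: [4, 14] + [8, 15] -> [4, 8, 14, 15]

Final sorted array: [4, 8, 14, 15]

The merge sort proceeds by recursively splitting the array and merging sorted halves.
After all merges, the sorted array is [4, 8, 14, 15].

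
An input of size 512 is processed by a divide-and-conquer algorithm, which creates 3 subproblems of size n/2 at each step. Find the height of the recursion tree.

For divide and conquer with division factor 2:

Problem sizes at each level:
Level 0: 512
Level 1: 256
Level 2: 128
Level 3: 64
Level 4: 32
Level 5: 16
Level 6: 8
Level 7: 4
Level 8: 2
Level 9: 1

The root is level 0 and the size-1 base case is level 9 (the tree spans levels 0 through 9, i.e. 10 levels counting the root), so the depth is the number of divisions: log_2(512) = 9

The recursion tree depth is log_2(512) = 9. At each level, the problem size is divided by 2, so it takes 9 divisions to reduce to a base case of size 1. The algorithm makes 3 recursive calls at each level.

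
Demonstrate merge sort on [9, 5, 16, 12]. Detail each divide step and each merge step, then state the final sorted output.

Merge sort trace:

Split: [9, 5, 16, 12] -> [9, 5] and [16, 12]
  Split: [9, 5] -> [9] and [5]
  Merge: [9] + [5] -> [5, 9]
  Split: [16, 12] -> [16] and [12]
  Merge: [16] + [12] -> [12, 16]
Merge: [5, 9] + [12, 16] -> [5, 9, 12, 16]

Final sorted array: [5, 9, 12, 16]

The merge sort proceeds by recursively splitting the array and merging sorted halves.
After all merges, the sorted array is [5, 9, 12, 16].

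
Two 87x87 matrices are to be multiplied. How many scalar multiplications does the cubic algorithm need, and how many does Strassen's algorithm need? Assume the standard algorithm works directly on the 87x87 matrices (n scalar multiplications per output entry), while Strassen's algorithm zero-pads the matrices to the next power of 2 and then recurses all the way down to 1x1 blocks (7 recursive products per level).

Matrix multiplication for 87x87 matrices:

Strassen's algorithm requires power-of-2 dimensions. Pad 87x87 to 128x128 (next power of 2).

Standard algorithm: 87^3 = 658503 multiplications
Strassen's algorithm: 7^(log2(128)) = 7^7 = 823543 multiplications
Difference: 658503 - 823543 = -165040 (Strassen uses MORE here due to padding overhead — for small or just-over-power-of-2 n, padding can outweigh the per-level savings)

Standard: 658503 multiplications (87^3). Strassen: 823543 multiplications (7^7, after padding to 128x128). Strassen reduces 8 recursive multiplications to 7 at each level.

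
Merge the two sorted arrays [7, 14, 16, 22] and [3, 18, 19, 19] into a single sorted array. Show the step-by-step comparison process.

Merging process:

Compare 7 vs 3: take 3 from right. Merged: [3]
Compare 7 vs 18: take 7 from left. Merged: [3, 7]
Compare 14 vs 18: take 14 from left. Merged: [3, 7, 14]
Compare 16 vs 18: take 16 from left. Merged: [3, 7, 14, 16]
Compare 22 vs 18: take 18 from right. Merged: [3, 7, 14, 16, 18]
Compare 22 vs 19: take 19 from right. Merged: [3, 7, 14, 16, 18, 19]
Compare 22 vs 19: take 19 from right. Merged: [3, 7, 14, 16, 18, 19, 19]
Append remaining from left: [22]. Merged: [3, 7, 14, 16, 18, 19, 19, 22]

Final merged array: [3, 7, 14, 16, 18, 19, 19, 22]
Total comparisons: 7

The merged array is [3, 7, 14, 16, 18, 19, 19, 22], requiring 7 comparisons. The merge step runs in O(n) time where n is the total number of elements.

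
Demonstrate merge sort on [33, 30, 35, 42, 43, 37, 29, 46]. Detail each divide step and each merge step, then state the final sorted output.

Merge sort trace:

Split: [33, 30, 35, 42, 43, 37, 29, 46] -> [33, 30, 35, 42] and [43, 37, 29, 46]
  Split: [33, 30, 35, 42] -> [33, 30] and [35, 42]
    Split: [33, 30] -> [33] and [30]
    Merge: [33] + [30] -> [30, 33]
    Split: [35, 42] -> [35] and [42]
    Merge: [35] + [42] -> [35, 42]
  Merge: [30, 33] + [35, 42] -> [30, 33, 35, 42]
  Split: [43, 37, 29, 46] -> [43, 37] and [29, 46]
    Split: [43, 37] -> [43] and [37]
    Merge: [43] + [37] -> [37, 43]
    Split: [29, 46] -> [29] and [46]
    Merge: [29] + [46] -> [29, 46]
  Merge: [37, 43] + [29, 46] -> [29, 37, 43, 46]
Merge: [30, 33, 35, 42] + [29, 37, 43, 46] -> [29, 30, 33, 35, 37, 42, 43, 46]

Final sorted array: [29, 30, 33, 35, 37, 42, 43, 46]

The merge sort proceeds by recursively splitting the array and merging sorted halves.
After all merges, the sorted array is [29, 30, 33, 35, 37, 42, 43, 46].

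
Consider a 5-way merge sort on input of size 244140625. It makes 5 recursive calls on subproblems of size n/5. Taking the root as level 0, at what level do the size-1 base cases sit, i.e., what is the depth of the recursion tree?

For divide and conquer with division factor 5:

Problem sizes at each level:
Level 0: 244140625
Level 1: 48828125
Level 2: 9765625
Level 3: 1953125
Level 4: 390625
Level 5: 78125
Level 6: 15625
Level 7: 3125
Level 8: 625
Level 9: 125
Level 10: 25
Level 11: 5
Level 12: 1

The root is level 0 and the size-1 base case is level 12 (the tree spans levels 0 through 12, i.e. 13 levels counting the root), so the depth is the number of divisions: log_5(244140625) = 12

The recursion tree depth is log_5(244140625) = 12. At each level, the problem size is divided by 5, so it takes 12 divisions to reduce to a base case of size 1. The algorithm makes 5 recursive calls at each level.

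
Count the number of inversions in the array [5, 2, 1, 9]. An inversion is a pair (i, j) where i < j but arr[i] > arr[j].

Finding inversions in [5, 2, 1, 9]:

(0, 1): arr[0]=5 > arr[1]=2
(0, 2): arr[0]=5 > arr[2]=1
(1, 2): arr[1]=2 > arr[2]=1

Total inversions: 3

The array has 3 inversion(s): (0,1), (0,2), (1,2). Each pair (i,j) satisfies i < j and arr[i] > arr[j].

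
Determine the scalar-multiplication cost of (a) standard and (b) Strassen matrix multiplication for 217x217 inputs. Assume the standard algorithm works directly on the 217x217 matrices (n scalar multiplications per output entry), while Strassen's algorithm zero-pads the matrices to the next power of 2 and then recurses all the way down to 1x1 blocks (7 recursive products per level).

Matrix multiplication for 217x217 matrices:

Strassen's algorithm requires power-of-2 dimensions. Pad 217x217 to 256x256 (next power of 2).

Standard algorithm: 217^3 = 10218313 multiplications
Strassen's algorithm: 7^(log2(256)) = 7^8 = 5764801 multiplications
Savings: 10218313 - 5764801 = 4453512 multiplications

Standard: 10218313 multiplications (217^3). Strassen: 5764801 multiplications (7^8, after padding to 256x256). Strassen reduces 8 recursive multiplications to 7 at each level.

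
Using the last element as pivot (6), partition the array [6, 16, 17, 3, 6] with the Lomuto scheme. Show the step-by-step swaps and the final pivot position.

Lomuto partition with pivot = 6:

Initial array: [6, 16, 17, 3, 6]

arr[0]=6 <= 6: swap with position 0, array becomes [6, 16, 17, 3, 6]
arr[1]=16 > 6: no swap
arr[2]=17 > 6: no swap
arr[3]=3 <= 6: swap with position 1, array becomes [6, 3, 17, 16, 6]

Place pivot at position 2: [6, 3, 6, 16, 17]
Pivot position: 2

After partitioning with pivot 6, the array becomes [6, 3, 6, 16, 17]. The pivot is placed at index 2. All elements to the left of the pivot are <= 6, and all elements to the right are > 6.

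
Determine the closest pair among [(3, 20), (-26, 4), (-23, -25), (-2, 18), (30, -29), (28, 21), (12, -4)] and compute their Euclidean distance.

Computing all pairwise distances among 7 points:

d((3, 20), (-26, 4)) = 33.121
d((3, 20), (-23, -25)) = 51.9711
d((3, 20), (-2, 18)) = 5.3852 <-- minimum
d((3, 20), (30, -29)) = 55.9464
d((3, 20), (28, 21)) = 25.02
d((3, 20), (12, -4)) = 25.632
d((-26, 4), (-23, -25)) = 29.1548
d((-26, 4), (-2, 18)) = 27.7849
d((-26, 4), (30, -29)) = 65.0
d((-26, 4), (28, 21)) = 56.6127
d((-26, 4), (12, -4)) = 38.833
d((-23, -25), (-2, 18)) = 47.8539
d((-23, -25), (30, -29)) = 53.1507
d((-23, -25), (28, 21)) = 68.6804
d((-23, -25), (12, -4)) = 40.8167
d((-2, 18), (30, -29)) = 56.8595
d((-2, 18), (28, 21)) = 30.1496
d((-2, 18), (12, -4)) = 26.0768
d((30, -29), (28, 21)) = 50.04
d((30, -29), (12, -4)) = 30.8058
d((28, 21), (12, -4)) = 29.6816

Closest pair: (3, 20) and (-2, 18) with distance 5.3852

The closest pair is (3, 20) and (-2, 18) with Euclidean distance 5.3852. For 7 points, brute-force pairwise comparison is shown above. For large n, the divide-and-conquer algorithm (sort by x, recurse on halves, check the dividing strip) achieves O(n log n).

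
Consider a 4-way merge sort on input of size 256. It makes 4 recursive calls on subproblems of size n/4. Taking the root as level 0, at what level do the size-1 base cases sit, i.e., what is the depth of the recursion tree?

For divide and conquer with division factor 4:

Problem sizes at each level:
Level 0: 256
Level 1: 64
Level 2: 16
Level 3: 4
Level 4: 1

The root is level 0 and the size-1 base case is level 4 (the tree spans levels 0 through 4, i.e. 5 levels counting the root), so the depth is the number of divisions: log_4(256) = 4

The recursion tree depth is log_4(256) = 4. At each level, the problem size is divided by 4, so it takes 4 divisions to reduce to a base case of size 1. The algorithm makes 4 recursive calls at each level.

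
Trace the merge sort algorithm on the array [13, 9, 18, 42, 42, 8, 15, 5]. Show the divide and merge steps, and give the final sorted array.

Merge sort trace:

Split: [13, 9, 18, 42, 42, 8, 15, 5] -> [13, 9, 18, 42] and [42, 8, 15, 5]
  Split: [13, 9, 18, 42] -> [13, 9] and [18, 42]
    Split: [13, 9] -> [13] and [9]
    Merge: [13] + [9] -> [9, 13]
    Split: [18, 42] -> [18] and [42]
    Merge: [18] + [42] -> [18, 42]
  Merge: [9, 13] + [18, 42] -> [9, 13, 18, 42]
  Split: [42, 8, 15, 5] -> [42, 8] and [15, 5]
    Split: [42, 8] -> [42] and [8]
    Merge: [42] + [8] -> [8, 42]
    Split: [15, 5] -> [15] and [5]
    Merge: [15] + [5] -> [5, 15]
  Merge: [8, 42] + [5, 15] -> [5, 8, 15, 42]
Merge: [9, 13, 18, 42] + [5, 8, 15, 42] -> [5, 8, 9, 13, 15, 18, 42, 42]

Final sorted array: [5, 8, 9, 13, 15, 18, 42, 42]

The merge sort proceeds by recursively splitting the array and merging sorted halves.
After all merges, the sorted array is [5, 8, 9, 13, 15, 18, 42, 42].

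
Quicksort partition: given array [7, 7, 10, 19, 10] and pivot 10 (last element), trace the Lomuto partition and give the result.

Lomuto partition with pivot = 10:

Initial array: [7, 7, 10, 19, 10]

arr[0]=7 <= 10: swap with position 0, array becomes [7, 7, 10, 19, 10]
arr[1]=7 <= 10: swap with position 1, array becomes [7, 7, 10, 19, 10]
arr[2]=10 <= 10: swap with position 2, array becomes [7, 7, 10, 19, 10]
arr[3]=19 > 10: no swap

Place pivot at position 3: [7, 7, 10, 10, 19]
Pivot position: 3

After partitioning with pivot 10, the array becomes [7, 7, 10, 10, 19]. The pivot is placed at index 3. All elements to the left of the pivot are <= 10, and all elements to the right are > 10.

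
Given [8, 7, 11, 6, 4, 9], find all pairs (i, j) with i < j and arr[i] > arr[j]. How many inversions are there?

Finding inversions in [8, 7, 11, 6, 4, 9]:

(0, 1): arr[0]=8 > arr[1]=7
(0, 3): arr[0]=8 > arr[3]=6
(0, 4): arr[0]=8 > arr[4]=4
(1, 3): arr[1]=7 > arr[3]=6
(1, 4): arr[1]=7 > arr[4]=4
(2, 3): arr[2]=11 > arr[3]=6
(2, 4): arr[2]=11 > arr[4]=4
(2, 5): arr[2]=11 > arr[5]=9
(3, 4): arr[3]=6 > arr[4]=4

Total inversions: 9

The array has 9 inversion(s): (0,1), (0,3), (0,4), (1,3), (1,4), (2,3), (2,4), (2,5), (3,4). Each pair (i,j) satisfies i < j and arr[i] > arr[j].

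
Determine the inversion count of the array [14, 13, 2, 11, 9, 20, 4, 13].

Finding inversions in [14, 13, 2, 11, 9, 20, 4, 13]:

(0, 1): arr[0]=14 > arr[1]=13
(0, 2): arr[0]=14 > arr[2]=2
(0, 3): arr[0]=14 > arr[3]=11
(0, 4): arr[0]=14 > arr[4]=9
(0, 6): arr[0]=14 > arr[6]=4
(0, 7): arr[0]=14 > arr[7]=13
(1, 2): arr[1]=13 > arr[2]=2
(1, 3): arr[1]=13 > arr[3]=11
(1, 4): arr[1]=13 > arr[4]=9
(1, 6): arr[1]=13 > arr[6]=4
(3, 4): arr[3]=11 > arr[4]=9
(3, 6): arr[3]=11 > arr[6]=4
(4, 6): arr[4]=9 > arr[6]=4
(5, 6): arr[5]=20 > arr[6]=4
(5, 7): arr[5]=20 > arr[7]=13

Total inversions: 15

The array has 15 inversion(s): (0,1), (0,2), (0,3), (0,4), (0,6), (0,7), (1,2), (1,3), (1,4), (1,6), (3,4), (3,6), (4,6), (5,6), (5,7). Each pair (i,j) satisfies i < j and arr[i] > arr[j].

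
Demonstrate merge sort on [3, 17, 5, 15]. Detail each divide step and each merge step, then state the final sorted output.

Merge sort trace:

Split: [3, 17, 5, 15] -> [3, 17] and [5, 15]
  Split: [3, 17] -> [3] and [17]
  Merge: [3] + [17] -> [3, 17]
  Split: [5, 15] -> [5] and [15]
  Merge: [5] + [15] -> [5, 15]
Merge: [3, 17] + [5, 15] -> [3, 5, 15, 17]

Final sorted array: [3, 5, 15, 17]

The merge sort proceeds by recursively splitting the array and merging sorted halves.
After all merges, the sorted array is [3, 5, 15, 17].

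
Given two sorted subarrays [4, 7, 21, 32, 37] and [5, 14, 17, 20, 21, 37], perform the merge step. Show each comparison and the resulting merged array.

Merging process:

Compare 4 vs 5: take 4 from left. Merged: [4]
Compare 7 vs 5: take 5 from right. Merged: [4, 5]
Compare 7 vs 14: take 7 from left. Merged: [4, 5, 7]
Compare 21 vs 14: take 14 from right. Merged: [4, 5, 7, 14]
Compare 21 vs 17: take 17 from right. Merged: [4, 5, 7, 14, 17]
Compare 21 vs 20: take 20 from right. Merged: [4, 5, 7, 14, 17, 20]
Compare 21 vs 21: take 21 from left. Merged: [4, 5, 7, 14, 17, 20, 21]
Compare 32 vs 21: take 21 from right. Merged: [4, 5, 7, 14, 17, 20, 21, 21]
Compare 32 vs 37: take 32 from left. Merged: [4, 5, 7, 14, 17, 20, 21, 21, 32]
Compare 37 vs 37: take 37 from left. Merged: [4, 5, 7, 14, 17, 20, 21, 21, 32, 37]
Append remaining from right: [37]. Merged: [4, 5, 7, 14, 17, 20, 21, 21, 32, 37, 37]

Final merged array: [4, 5, 7, 14, 17, 20, 21, 21, 32, 37, 37]
Total comparisons: 10

The merged array is [4, 5, 7, 14, 17, 20, 21, 21, 32, 37, 37], requiring 10 comparisons. The merge step runs in O(n) time where n is the total number of elements.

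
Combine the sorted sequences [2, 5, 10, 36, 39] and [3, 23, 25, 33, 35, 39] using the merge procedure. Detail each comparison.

Merging process:

Compare 2 vs 3: take 2 from left. Merged: [2]
Compare 5 vs 3: take 3 from right. Merged: [2, 3]
Compare 5 vs 23: take 5 from left. Merged: [2, 3, 5]
Compare 10 vs 23: take 10 from left. Merged: [2, 3, 5, 10]
Compare 36 vs 23: take 23 from right. Merged: [2, 3, 5, 10, 23]
Compare 36 vs 25: take 25 from right. Merged: [2, 3, 5, 10, 23, 25]
Compare 36 vs 33: take 33 from right. Merged: [2, 3, 5, 10, 23, 25, 33]
Compare 36 vs 35: take 35 from right. Merged: [2, 3, 5, 10, 23, 25, 33, 35]
Compare 36 vs 39: take 36 from left. Merged: [2, 3, 5, 10, 23, 25, 33, 35, 36]
Compare 39 vs 39: take 39 from left. Merged: [2, 3, 5, 10, 23, 25, 33, 35, 36, 39]
Append remaining from right: [39]. Merged: [2, 3, 5, 10, 23, 25, 33, 35, 36, 39, 39]

Final merged array: [2, 3, 5, 10, 23, 25, 33, 35, 36, 39, 39]
Total comparisons: 10

The merged array is [2, 3, 5, 10, 23, 25, 33, 35, 36, 39, 39], requiring 10 comparisons. The merge step runs in O(n) time where n is the total number of elements.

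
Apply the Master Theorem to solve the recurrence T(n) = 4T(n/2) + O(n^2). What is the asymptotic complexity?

Master Theorem for T(n) = 4T(n/2) + O(n^2):

a = 4, b = 2, c = 2
log_b(a) = log_2(4) = 2.0000

Case 2: c = 2 = log_2(4) = 2.0000
T(n) = O(n^2 log n) = O(n^2 log n)

For T(n) = 4T(n/2) + O(n^2): log_2(4) = 2.0000. This is Case 2 of the Master Theorem (c = log_b(a), equal work at all levels), giving O(n^2 log n).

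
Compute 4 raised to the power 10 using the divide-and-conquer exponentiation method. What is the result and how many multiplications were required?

Computing 4^10 by squaring (build up from 4^1; each line after the first costs one multiplication):

4^1 = 4
4^2 = (4^1)^2 = 4^2 = 16
4^4 = (4^2)^2 = 16^2 = 256
4^5 = 4 * 4^4 = 4 * 256 = 1024
4^10 = (4^5)^2 = 1024^2 = 1048576

Result: 1048576
Multiplications needed: 4 (4 lines after 4^1)

4^10 = 1048576. Using exponentiation by squaring, this requires 4 multiplications. The key idea: if the exponent is even, square the half-power; if odd, multiply by the base once.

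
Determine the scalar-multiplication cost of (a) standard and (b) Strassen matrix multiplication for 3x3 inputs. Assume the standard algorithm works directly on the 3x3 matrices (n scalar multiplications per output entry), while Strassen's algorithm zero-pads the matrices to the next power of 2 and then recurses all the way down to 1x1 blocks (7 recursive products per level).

Matrix multiplication for 3x3 matrices:

Strassen's algorithm requires power-of-2 dimensions. Pad 3x3 to 4x4 (next power of 2).

Standard algorithm: 3^3 = 27 multiplications
Strassen's algorithm: 7^(log2(4)) = 7^2 = 49 multiplications
Difference: 27 - 49 = -22 (Strassen uses MORE here due to padding overhead — for small or just-over-power-of-2 n, padding can outweigh the per-level savings)

Standard: 27 multiplications (3^3). Strassen: 49 multiplications (7^2, after padding to 4x4). Strassen reduces 8 recursive multiplications to 7 at each level.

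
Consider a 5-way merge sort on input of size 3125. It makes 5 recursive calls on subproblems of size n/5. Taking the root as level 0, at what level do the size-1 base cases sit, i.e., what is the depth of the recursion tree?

For divide and conquer with division factor 5:

Problem sizes at each level:
Level 0: 3125
Level 1: 625
Level 2: 125
Level 3: 25
Level 4: 5
Level 5: 1

The root is level 0 and the size-1 base case is level 5 (the tree spans levels 0 through 5, i.e. 6 levels counting the root), so the depth is the number of divisions: log_5(3125) = 5

The recursion tree depth is log_5(3125) = 5. At each level, the problem size is divided by 5, so it takes 5 divisions to reduce to a base case of size 1. The algorithm makes 5 recursive calls at each level.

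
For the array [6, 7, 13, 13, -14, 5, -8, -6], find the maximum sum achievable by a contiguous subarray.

Using Kadane's algorithm on [6, 7, 13, 13, -14, 5, -8, -6]:

Scanning through the array:
Position 1 (value 7): max_ending_here = 13, max_so_far = 13
Position 2 (value 13): max_ending_here = 26, max_so_far = 26
Position 3 (value 13): max_ending_here = 39, max_so_far = 39
Position 4 (value -14): max_ending_here = 25, max_so_far = 39
Position 5 (value 5): max_ending_here = 30, max_so_far = 39
Position 6 (value -8): max_ending_here = 22, max_so_far = 39
Position 7 (value -6): max_ending_here = 16, max_so_far = 39

Maximum subarray: [6, 7, 13, 13]
Maximum sum: 39

The maximum subarray is [6, 7, 13, 13] with sum 39. This subarray runs from index 0 to index 3.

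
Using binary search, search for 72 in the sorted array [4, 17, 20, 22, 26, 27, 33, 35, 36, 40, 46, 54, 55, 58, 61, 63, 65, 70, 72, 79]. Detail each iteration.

Binary search for 72 in [4, 17, 20, 22, 26, 27, 33, 35, 36, 40, 46, 54, 55, 58, 61, 63, 65, 70, 72, 79]:

lo=0, hi=19, mid=9, arr[mid]=40 -> 40 < 72, search right half
lo=10, hi=19, mid=14, arr[mid]=61 -> 61 < 72, search right half
lo=15, hi=19, mid=17, arr[mid]=70 -> 70 < 72, search right half
lo=18, hi=19, mid=18, arr[mid]=72 -> Found target at index 18!

Binary search finds 72 at index 18 after 4 comparisons. The search repeatedly halves the search space by comparing with the middle element.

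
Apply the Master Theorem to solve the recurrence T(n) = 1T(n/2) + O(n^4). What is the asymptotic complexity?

Master Theorem for T(n) = 1T(n/2) + O(n^4):

a = 1, b = 2, c = 4
log_b(a) = log_2(1) = 0.0000

Case 3: c = 4 > log_2(1) = 0.0000
T(n) = O(n^4) = O(n^4)

For T(n) = 1T(n/2) + O(n^4): log_2(1) = 0.0000. This is Case 3 of the Master Theorem (c > log_b(a), work dominated by root), giving O(n^4).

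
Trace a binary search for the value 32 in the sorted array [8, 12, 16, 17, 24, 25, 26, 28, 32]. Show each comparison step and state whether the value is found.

Binary search for 32 in [8, 12, 16, 17, 24, 25, 26, 28, 32]:

lo=0, hi=8, mid=4, arr[mid]=24 -> 24 < 32, search right half
lo=5, hi=8, mid=6, arr[mid]=26 -> 26 < 32, search right half
lo=7, hi=8, mid=7, arr[mid]=28 -> 28 < 32, search right half
lo=8, hi=8, mid=8, arr[mid]=32 -> Found target at index 8!

Binary search finds 32 at index 8 after 4 comparisons. The search repeatedly halves the search space by comparing with the middle element.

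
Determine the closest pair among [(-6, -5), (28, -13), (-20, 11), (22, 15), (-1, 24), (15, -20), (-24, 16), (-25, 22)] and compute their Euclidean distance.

Computing all pairwise distances among 8 points:

d((-6, -5), (28, -13)) = 34.9285
d((-6, -5), (-20, 11)) = 21.2603
d((-6, -5), (22, 15)) = 34.4093
d((-6, -5), (-1, 24)) = 29.4279
d((-6, -5), (15, -20)) = 25.807
d((-6, -5), (-24, 16)) = 27.6586
d((-6, -5), (-25, 22)) = 33.0151
d((28, -13), (-20, 11)) = 53.6656
d((28, -13), (22, 15)) = 28.6356
d((28, -13), (-1, 24)) = 47.0106
d((28, -13), (15, -20)) = 14.7648
d((28, -13), (-24, 16)) = 59.5399
d((28, -13), (-25, 22)) = 63.5138
d((-20, 11), (22, 15)) = 42.19
d((-20, 11), (-1, 24)) = 23.0217
d((-20, 11), (15, -20)) = 46.7547
d((-20, 11), (-24, 16)) = 6.4031
d((-20, 11), (-25, 22)) = 12.083
d((22, 15), (-1, 24)) = 24.6982
d((22, 15), (15, -20)) = 35.6931
d((22, 15), (-24, 16)) = 46.0109
d((22, 15), (-25, 22)) = 47.5184
d((-1, 24), (15, -20)) = 46.8188
d((-1, 24), (-24, 16)) = 24.3516
d((-1, 24), (-25, 22)) = 24.0832
d((15, -20), (-24, 16)) = 53.0754
d((15, -20), (-25, 22)) = 58.0
d((-24, 16), (-25, 22)) = 6.0828 <-- minimum

Closest pair: (-24, 16) and (-25, 22) with distance 6.0828

The closest pair is (-24, 16) and (-25, 22) with Euclidean distance 6.0828. For 8 points, brute-force pairwise comparison is shown above. For large n, the divide-and-conquer algorithm (sort by x, recurse on halves, check the dividing strip) achieves O(n log n).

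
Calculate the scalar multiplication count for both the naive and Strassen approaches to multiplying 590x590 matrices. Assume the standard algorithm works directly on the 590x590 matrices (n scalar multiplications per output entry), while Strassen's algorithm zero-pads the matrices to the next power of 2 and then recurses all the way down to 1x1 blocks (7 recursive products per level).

Matrix multiplication for 590x590 matrices:

Strassen's algorithm requires power-of-2 dimensions. Pad 590x590 to 1024x1024 (next power of 2).

Standard algorithm: 590^3 = 205379000 multiplications
Strassen's algorithm: 7^(log2(1024)) = 7^10 = 282475249 multiplications
Difference: 205379000 - 282475249 = -77096249 (Strassen uses MORE here due to padding overhead — for small or just-over-power-of-2 n, padding can outweigh the per-level savings)

Standard: 205379000 multiplications (590^3). Strassen: 282475249 multiplications (7^10, after padding to 1024x1024). Strassen reduces 8 recursive multiplications to 7 at each level.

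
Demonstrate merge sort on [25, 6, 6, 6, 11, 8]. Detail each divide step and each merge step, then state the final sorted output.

Merge sort trace:

Split: [25, 6, 6, 6, 11, 8] -> [25, 6, 6] and [6, 11, 8]
  Split: [25, 6, 6] -> [25] and [6, 6]
    Split: [6, 6] -> [6] and [6]
    Merge: [6] + [6] -> [6, 6]
  Merge: [25] + [6, 6] -> [6, 6, 25]
  Split: [6, 11, 8] -> [6] and [11, 8]
    Split: [11, 8] -> [11] and [8]
    Merge: [11] + [8] -> [8, 11]
  Merge: [6] + [8, 11] -> [6, 8, 11]
Merge: [6, 6, 25] + [6, 8, 11] -> [6, 6, 6, 8, 11, 25]

Final sorted array: [6, 6, 6, 8, 11, 25]

The merge sort proceeds by recursively splitting the array and merging sorted halves.
After all merges, the sorted array is [6, 6, 6, 8, 11, 25].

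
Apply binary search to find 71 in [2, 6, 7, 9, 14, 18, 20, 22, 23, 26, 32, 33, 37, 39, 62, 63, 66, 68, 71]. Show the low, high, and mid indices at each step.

Binary search for 71 in [2, 6, 7, 9, 14, 18, 20, 22, 23, 26, 32, 33, 37, 39, 62, 63, 66, 68, 71]:

lo=0, hi=18, mid=9, arr[mid]=26 -> 26 < 71, search right half
lo=10, hi=18, mid=14, arr[mid]=62 -> 62 < 71, search right half
lo=15, hi=18, mid=16, arr[mid]=66 -> 66 < 71, search right half
lo=17, hi=18, mid=17, arr[mid]=68 -> 68 < 71, search right half
lo=18, hi=18, mid=18, arr[mid]=71 -> Found target at index 18!

Binary search finds 71 at index 18 after 5 comparisons. The search repeatedly halves the search space by comparing with the middle element.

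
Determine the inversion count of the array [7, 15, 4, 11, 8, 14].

Finding inversions in [7, 15, 4, 11, 8, 14]:

(0, 2): arr[0]=7 > arr[2]=4
(1, 2): arr[1]=15 > arr[2]=4
(1, 3): arr[1]=15 > arr[3]=11
(1, 4): arr[1]=15 > arr[4]=8
(1, 5): arr[1]=15 > arr[5]=14
(3, 4): arr[3]=11 > arr[4]=8

Total inversions: 6

The array has 6 inversion(s): (0,2), (1,2), (1,3), (1,4), (1,5), (3,4). Each pair (i,j) satisfies i < j and arr[i] > arr[j].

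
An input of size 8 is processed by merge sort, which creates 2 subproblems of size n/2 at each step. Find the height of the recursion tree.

For divide and conquer with division factor 2:

Problem sizes at each level:
Level 0: 8
Level 1: 4
Level 2: 2
Level 3: 1

The root is level 0 and the size-1 base case is level 3 (the tree spans levels 0 through 3, i.e. 4 levels counting the root), so the depth is the number of divisions: log_2(8) = 3

The recursion tree depth is log_2(8) = 3. At each level, the problem size is divided by 2, so it takes 3 divisions to reduce to a base case of size 1. The algorithm makes 2 recursive calls at each level.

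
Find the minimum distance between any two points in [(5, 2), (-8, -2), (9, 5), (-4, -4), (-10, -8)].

Computing all pairwise distances among 5 points:

d((5, 2), (-8, -2)) = 13.6015
d((5, 2), (9, 5)) = 5.0
d((5, 2), (-4, -4)) = 10.8167
d((5, 2), (-10, -8)) = 18.0278
d((-8, -2), (9, 5)) = 18.3848
d((-8, -2), (-4, -4)) = 4.4721 <-- minimum
d((-8, -2), (-10, -8)) = 6.3246
d((9, 5), (-4, -4)) = 15.8114
d((9, 5), (-10, -8)) = 23.0217
d((-4, -4), (-10, -8)) = 7.2111

Closest pair: (-8, -2) and (-4, -4) with distance 4.4721

The closest pair is (-8, -2) and (-4, -4) with Euclidean distance 4.4721. For 5 points, brute-force pairwise comparison is shown above. For large n, the divide-and-conquer algorithm (sort by x, recurse on halves, check the dividing strip) achieves O(n log n).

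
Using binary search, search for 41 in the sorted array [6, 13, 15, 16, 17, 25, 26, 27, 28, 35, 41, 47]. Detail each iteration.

Binary search for 41 in [6, 13, 15, 16, 17, 25, 26, 27, 28, 35, 41, 47]:

lo=0, hi=11, mid=5, arr[mid]=25 -> 25 < 41, search right half
lo=6, hi=11, mid=8, arr[mid]=28 -> 28 < 41, search right half
lo=9, hi=11, mid=10, arr[mid]=41 -> Found target at index 10!

Binary search finds 41 at index 10 after 3 comparisons. The search repeatedly halves the search space by comparing with the middle element.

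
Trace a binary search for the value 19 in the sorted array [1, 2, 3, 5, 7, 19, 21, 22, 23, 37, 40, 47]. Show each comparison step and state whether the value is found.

Binary search for 19 in [1, 2, 3, 5, 7, 19, 21, 22, 23, 37, 40, 47]:

lo=0, hi=11, mid=5, arr[mid]=19 -> Found target at index 5!

Binary search finds 19 at index 5 after 1 comparisons. The search repeatedly halves the search space by comparing with the middle element.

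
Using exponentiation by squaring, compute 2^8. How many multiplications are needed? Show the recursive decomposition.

Computing 2^8 by squaring (build up from 2^1; each line after the first costs one multiplication):

2^1 = 2
2^2 = (2^1)^2 = 2^2 = 4
2^4 = (2^2)^2 = 4^2 = 16
2^8 = (2^4)^2 = 16^2 = 256

Result: 256
Multiplications needed: 3 (3 lines after 2^1)

2^8 = 256. Using exponentiation by squaring, this requires 3 multiplications. The key idea: if the exponent is even, square the half-power; if odd, multiply by the base once.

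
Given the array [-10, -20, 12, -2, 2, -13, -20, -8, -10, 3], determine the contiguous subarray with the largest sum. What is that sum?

Using Kadane's algorithm on [-10, -20, 12, -2, 2, -13, -20, -8, -10, 3]:

Scanning through the array:
Position 1 (value -20): max_ending_here = -20, max_so_far = -10
Position 2 (value 12): max_ending_here = 12, max_so_far = 12
Position 3 (value -2): max_ending_here = 10, max_so_far = 12
Position 4 (value 2): max_ending_here = 12, max_so_far = 12
Position 5 (value -13): max_ending_here = -1, max_so_far = 12
Position 6 (value -20): max_ending_here = -20, max_so_far = 12
Position 7 (value -8): max_ending_here = -8, max_so_far = 12
Position 8 (value -10): max_ending_here = -10, max_so_far = 12
Position 9 (value 3): max_ending_here = 3, max_so_far = 12

Maximum subarray: [12]
Maximum sum: 12

The maximum subarray is [12] with sum 12. This subarray runs from index 2 to index 2.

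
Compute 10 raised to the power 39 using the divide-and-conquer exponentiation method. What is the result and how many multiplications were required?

Computing 10^39 by squaring (build up from 10^1; each line after the first costs one multiplication):

10^1 = 10
10^2 = (10^1)^2 = 10^2 = 100
10^4 = (10^2)^2 = 100^2 = 10000
10^8 = (10^4)^2 = 10000^2 = 100000000
10^9 = 10 * 10^8 = 10 * 100000000 = 1000000000
10^18 = (10^9)^2 = 1000000000^2 = 1000000000000000000
10^19 = 10 * 10^18 = 10 * 1000000000000000000 = 10000000000000000000
10^38 = (10^19)^2 = 10000000000000000000^2 = 100000000000000000000000000000000000000
10^39 = 10 * 10^38 = 10 * 100000000000000000000000000000000000000 = 1000000000000000000000000000000000000000

Result: 1000000000000000000000000000000000000000
Multiplications needed: 8 (8 lines after 10^1)

10^39 = 1000000000000000000000000000000000000000. Using exponentiation by squaring, this requires 8 multiplications. The key idea: if the exponent is even, square the half-power; if odd, multiply by the base once.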